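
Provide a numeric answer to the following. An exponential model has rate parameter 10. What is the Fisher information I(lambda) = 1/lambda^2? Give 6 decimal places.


Fisher information for exponential: I(lambda) = 1/lambda^2.
lambda = 10, lambda^2 = 100.
I = 1/100 = 0.010000

0.010000


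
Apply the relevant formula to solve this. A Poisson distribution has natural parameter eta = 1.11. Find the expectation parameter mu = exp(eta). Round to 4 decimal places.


Expectation parameter for Poisson exponential family:
mu = exp(eta).
eta = 1.11.
mu = exp(1.11) = 3.0344

3.0344


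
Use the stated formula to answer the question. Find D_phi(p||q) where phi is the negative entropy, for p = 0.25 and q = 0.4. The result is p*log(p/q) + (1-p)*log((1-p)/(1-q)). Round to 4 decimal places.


Bregman divergence with negative entropy generator:
D = p*log(p/q) + (1-p)*log((1-p)/(1-q)).
p = 0.25, q = 0.4.
p*log(p/q) = 0.25*log(0.25/0.4) = -0.117501.
(1-p)*log((1-p)/(1-q)) = 0.75*log(0.75/0.6) = 0.167358.
D = -0.117501 + 0.167358 = 0.0499

0.0499


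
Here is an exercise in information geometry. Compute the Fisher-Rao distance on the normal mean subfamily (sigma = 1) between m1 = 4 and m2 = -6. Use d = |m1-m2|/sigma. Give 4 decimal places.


On the fixed-variance normal subfamily, geodesic distance = |m1-m2|/sigma.
|4 - -6| = 10.
sigma = 1.
d = 10/1 = 10.0000

10.0000


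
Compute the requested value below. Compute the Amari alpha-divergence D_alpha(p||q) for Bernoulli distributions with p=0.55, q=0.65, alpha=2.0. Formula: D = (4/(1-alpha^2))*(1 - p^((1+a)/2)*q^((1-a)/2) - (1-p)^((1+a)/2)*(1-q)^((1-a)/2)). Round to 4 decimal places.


Amari alpha-divergence:
D = (4/(1-alpha^2))*(1 - p^((1+a)/2)*q^((1-a)/2) - (1-p)^((1+a)/2)*(1-q)^((1-a)/2)).
alpha = 2.0, p = 0.55, q = 0.65.
e1 = (1+alpha)/2 = 1.5, e2 = (1-alpha)/2 = -0.5.
t1 = p^e1 * q^e2 = 0.55^1.5 * 0.65^-0.5 = 0.505926.
t2 = (1-p)^e1 * (1-q)^e2 = 0.45^1.5 * 0.35^-0.5 = 0.510252.
4/(1-alpha^2) = -1.333333.
D = -1.333333*(1 - 0.505926 - 0.510252) = 0.0216

0.0216


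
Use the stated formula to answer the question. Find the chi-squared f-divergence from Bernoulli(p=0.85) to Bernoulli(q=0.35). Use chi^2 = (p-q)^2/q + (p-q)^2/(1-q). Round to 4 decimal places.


Chi-squared divergence between Bernoulli distributions:
chi^2 = (p-q)^2/q + (p-q)^2/(1-q).
p = 0.85, q = 0.35, p-q = 0.5.
(p-q)^2 = 0.25.
term1 = 0.25/0.35 = 0.714286.
term2 = 0.25/0.65 = 0.384615.
chi^2 = 0.714286 + 0.384615 = 1.0989

1.0989


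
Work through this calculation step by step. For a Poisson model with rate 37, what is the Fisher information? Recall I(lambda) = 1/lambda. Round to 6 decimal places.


Fisher information for Poisson: I(lambda) = 1/lambda.
lambda = 37.
I(lambda) = 1/37 = 0.027027

0.027027


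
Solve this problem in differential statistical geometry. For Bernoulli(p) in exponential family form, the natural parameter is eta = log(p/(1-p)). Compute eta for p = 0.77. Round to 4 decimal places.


Natural parameter for Bernoulli: eta = log(p/(1-p)).
p = 0.77, 1-p = 0.23.
p/(1-p) = 3.347826.
eta = log(3.347826) = 1.2083

1.2083


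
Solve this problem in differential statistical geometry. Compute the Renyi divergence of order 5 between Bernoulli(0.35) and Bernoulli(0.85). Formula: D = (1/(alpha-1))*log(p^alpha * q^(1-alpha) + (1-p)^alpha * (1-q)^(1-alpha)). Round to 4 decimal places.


Renyi divergence of order alpha between Bernoulli distributions:
D = (1/(alpha-1))*log(p^alpha * q^(1-alpha) + (1-p)^alpha * (1-q)^(1-alpha)).
alpha = 5, p = 0.35, q = 0.85.
p^alpha * q^(1-alpha) = 0.35^5 * 0.85^-4 = 0.010062.
(1-p)^alpha * (1-q)^(1-alpha) = 0.65^5 * 0.15^-4 = 229.19321.
sum = 0.010062 + 229.19321 = 229.203271.
D = (1/4)*log(229.203271) = 1.3587

1.3587


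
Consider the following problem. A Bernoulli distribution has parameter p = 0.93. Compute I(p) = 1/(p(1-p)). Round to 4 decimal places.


For Bernoulli(p), Fisher information is I(p) = 1/(p*(1-p)).
p = 0.93, 1-p = 0.07.
p*(1-p) = 0.0651.
I(p) = 1/0.0651 = 15.3610

15.3610


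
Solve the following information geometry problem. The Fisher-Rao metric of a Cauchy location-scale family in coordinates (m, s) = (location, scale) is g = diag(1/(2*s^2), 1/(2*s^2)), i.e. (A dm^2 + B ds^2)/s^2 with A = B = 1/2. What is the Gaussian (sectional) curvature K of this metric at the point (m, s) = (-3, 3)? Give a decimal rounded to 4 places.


The metric has the form g = (A dm^2 + B ds^2)/s^2 with A = 1/2, B = 1/2.
Substitute u = sqrt(A/B)*m: g = B*(du^2 + ds^2)/s^2, i.e. B times the
Poincare upper half-plane metric, which has constant Gaussian curvature -1.
Scaling a 2D metric by a constant c divides the Gaussian curvature by c,
so K = -1/B = -1/(1/2) = -2.0000 everywhere (the point (m, s) = (-3, 3) is irrelevant:
the curvature is constant).
The requested Gaussian curvature is K = -2.0000.

-2.0000


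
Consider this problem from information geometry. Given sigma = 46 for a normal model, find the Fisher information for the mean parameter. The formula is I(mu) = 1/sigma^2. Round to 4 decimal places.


The Fisher information for the mean of a normal distribution is I(mu) = 1/sigma^2.
sigma = 46, so sigma^2 = 2116.
I(mu) = 1/2116 = 0.0005

0.0005


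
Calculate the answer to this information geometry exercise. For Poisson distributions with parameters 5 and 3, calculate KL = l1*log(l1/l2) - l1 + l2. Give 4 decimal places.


KL divergence for Poisson:
KL = l1*log(l1/l2) - l1 + l2.
l1 = 5, l2 = 3.
log(5/3) = 0.510826.
l1*log(l1/l2) = 5 * 0.510826 = 2.554128.
KL = 2.554128 - 5 + 3 = 0.5541

0.5541


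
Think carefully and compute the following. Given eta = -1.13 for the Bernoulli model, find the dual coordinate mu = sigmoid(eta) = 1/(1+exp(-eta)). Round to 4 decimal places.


Dual coordinate (expectation parameter) for Bernoulli:
mu = 1/(1+exp(-eta)).
eta = -1.13.
exp(-eta) = exp(1.13) = 3.095657.
mu = 1/(1+3.095657) = 0.2442

0.2442


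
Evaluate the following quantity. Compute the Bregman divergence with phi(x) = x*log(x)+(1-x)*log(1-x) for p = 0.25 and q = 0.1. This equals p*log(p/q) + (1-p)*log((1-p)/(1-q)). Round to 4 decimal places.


Bregman divergence with negative entropy generator:
D = p*log(p/q) + (1-p)*log((1-p)/(1-q)).
p = 0.25, q = 0.1.
p*log(p/q) = 0.25*log(0.25/0.1) = 0.229073.
(1-p)*log((1-p)/(1-q)) = 0.75*log(0.75/0.9) = -0.136741.
D = 0.229073 + -0.136741 = 0.0923

0.0923


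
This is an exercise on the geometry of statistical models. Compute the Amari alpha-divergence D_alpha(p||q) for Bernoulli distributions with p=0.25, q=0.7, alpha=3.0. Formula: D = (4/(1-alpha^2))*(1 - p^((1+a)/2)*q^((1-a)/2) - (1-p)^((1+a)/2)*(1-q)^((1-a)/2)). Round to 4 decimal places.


Amari alpha-divergence:
D = (4/(1-alpha^2))*(1 - p^((1+a)/2)*q^((1-a)/2) - (1-p)^((1+a)/2)*(1-q)^((1-a)/2)).
alpha = 3.0, p = 0.25, q = 0.7.
e1 = (1+alpha)/2 = 2.0, e2 = (1-alpha)/2 = -1.0.
t1 = p^e1 * q^e2 = 0.25^2.0 * 0.7^-1.0 = 0.089286.
t2 = (1-p)^e1 * (1-q)^e2 = 0.75^2.0 * 0.3^-1.0 = 1.875.
4/(1-alpha^2) = -0.5.
D = -0.5*(1 - 0.089286 - 1.875) = 0.4821

0.4821


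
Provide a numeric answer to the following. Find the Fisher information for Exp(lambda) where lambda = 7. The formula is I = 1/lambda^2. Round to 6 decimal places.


Fisher information for exponential: I(lambda) = 1/lambda^2.
lambda = 7, lambda^2 = 49.
I = 1/49 = 0.020408

0.020408


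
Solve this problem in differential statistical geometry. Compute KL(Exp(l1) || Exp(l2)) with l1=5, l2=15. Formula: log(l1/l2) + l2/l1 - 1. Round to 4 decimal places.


KL divergence for exponential family:
KL = log(l1/l2) + l2/l1 - 1.
log(5/15) = -1.098612.
15/5 = 3.0.
KL = -1.098612 + 3.0 - 1 = 0.9014

0.9014


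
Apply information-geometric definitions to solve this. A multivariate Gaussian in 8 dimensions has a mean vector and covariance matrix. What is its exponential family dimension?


Exponential family dimension calculation:
For 8-dim MVN: mean has 8 params, covariance has 8*9/2 = 36 unique entries.
Total dim = 8 + 36 = 44.

44


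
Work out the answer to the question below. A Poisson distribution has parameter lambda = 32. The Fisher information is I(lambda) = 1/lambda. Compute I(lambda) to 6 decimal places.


Fisher information for Poisson: I(lambda) = 1/lambda.
lambda = 32.
I(lambda) = 1/32 = 0.031250

0.031250


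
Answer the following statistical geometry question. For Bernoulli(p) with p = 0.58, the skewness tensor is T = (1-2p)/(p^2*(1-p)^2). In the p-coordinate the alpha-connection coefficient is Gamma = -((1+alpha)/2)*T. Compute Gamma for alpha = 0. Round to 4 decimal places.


Skewness (Amari-Chentsov) tensor: T = (1-2p)/(p^2*(1-p)^2).
p = 0.58, 1-2p = -0.16, p^2 = 0.3364, (1-p)^2 = 0.1764.
T = -0.16/(0.3364 * 0.1764) = -2.696283.
In the p-coordinate, Gamma^(alpha) = Gamma^(0) - (alpha/2)*T with Gamma^(0) = (1/2)*g'(p) = -T/2,
so Gamma^(alpha) = -((1+alpha)/2)*T.
alpha = 0, -(1+alpha)/2 = -0.5.
Gamma = -0.5 * -2.696283 = 1.3481

1.3481


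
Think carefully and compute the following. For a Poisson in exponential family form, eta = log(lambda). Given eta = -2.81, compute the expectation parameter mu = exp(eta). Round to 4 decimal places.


Expectation parameter for Poisson exponential family:
mu = exp(eta).
eta = -2.81.
mu = exp(-2.81) = 0.0602

0.0602


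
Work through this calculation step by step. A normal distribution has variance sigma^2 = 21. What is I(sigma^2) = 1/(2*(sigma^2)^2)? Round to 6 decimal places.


Fisher information for variance: I(sigma^2) = 1/(2*sigma^4).
sigma^2 = 21, so sigma^4 = 441.
I = 1/(2*441) = 1/882 = 0.001134

0.001134


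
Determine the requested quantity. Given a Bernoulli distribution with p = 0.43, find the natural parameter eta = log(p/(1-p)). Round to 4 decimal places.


Natural parameter for Bernoulli: eta = log(p/(1-p)).
p = 0.43, 1-p = 0.57.
p/(1-p) = 0.754386.
eta = log(0.754386) = -0.2819

-0.2819


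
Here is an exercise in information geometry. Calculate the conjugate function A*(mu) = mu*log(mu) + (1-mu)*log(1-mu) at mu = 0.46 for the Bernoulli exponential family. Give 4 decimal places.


Legendre transform for Bernoulli:
A*(mu) = mu*log(mu) + (1-mu)*log(1-mu).
mu = 0.46, 1-mu = 0.54.
mu*log(mu) = 0.46*log(0.46) = -0.357203.
(1-mu)*log(1-mu) = 0.54*log(0.54) = -0.332741.
A* = -0.357203 + -0.332741 = -0.6899

-0.6899


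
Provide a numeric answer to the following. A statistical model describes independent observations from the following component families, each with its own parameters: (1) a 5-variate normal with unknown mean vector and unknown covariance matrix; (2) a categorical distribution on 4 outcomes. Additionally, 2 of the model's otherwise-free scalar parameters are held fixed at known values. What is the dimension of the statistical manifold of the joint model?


The dimension of a statistical manifold equals the number of free
(independent) real parameters of the model. For a product of independent
blocks the parameter counts add.
- 5-variate normal: 5 (mean) + 5*6/2 = 15 (symmetric covariance) = 20.
- categorical on 4 outcomes (probabilities sum to 1): 4-1 = 3.
Total = 20 + 3 = 23.
2 parameter(s) fixed at known values: 23 - 2 = 21.
Dimension = 21

21


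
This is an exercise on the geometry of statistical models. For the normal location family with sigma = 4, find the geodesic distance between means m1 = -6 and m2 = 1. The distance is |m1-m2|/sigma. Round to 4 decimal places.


On the fixed-variance normal subfamily, geodesic distance = |m1-m2|/sigma.
|-6 - 1| = 7.
sigma = 4.
d = 7/4 = 1.7500

1.7500


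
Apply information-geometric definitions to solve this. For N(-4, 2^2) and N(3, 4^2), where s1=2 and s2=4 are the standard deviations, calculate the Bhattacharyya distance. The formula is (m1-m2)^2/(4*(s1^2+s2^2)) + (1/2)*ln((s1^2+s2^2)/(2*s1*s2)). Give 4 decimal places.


Bhattacharyya distance between two Gaussians:
DB = (m1-m2)^2/(4*(s1^2+s2^2)) + (1/2)*ln((s1^2+s2^2)/(2*s1*s2)).
(m1-m2)^2 = (-7)^2 = 49.
s1^2+s2^2 = 4 + 16 = 20.
term1 = 49/80 = 0.6125.
term2 = 0.5*ln(20/16.0) = 0.111572.
DB = 0.6125 + 0.111572 = 0.7241

0.7241


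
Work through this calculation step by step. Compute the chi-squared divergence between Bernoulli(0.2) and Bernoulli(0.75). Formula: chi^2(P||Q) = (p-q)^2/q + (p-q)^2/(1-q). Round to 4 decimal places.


Chi-squared divergence between Bernoulli distributions:
chi^2 = (p-q)^2/q + (p-q)^2/(1-q).
p = 0.2, q = 0.75, p-q = -0.55.
(p-q)^2 = 0.3025.
term1 = 0.3025/0.75 = 0.403333.
term2 = 0.3025/0.25 = 1.21.
chi^2 = 0.403333 + 1.21 = 1.6133

1.6133


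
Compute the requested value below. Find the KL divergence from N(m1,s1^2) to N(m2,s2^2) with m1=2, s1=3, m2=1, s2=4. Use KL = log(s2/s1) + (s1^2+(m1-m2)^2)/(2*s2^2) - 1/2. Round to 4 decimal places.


KL divergence between normal distributions:
KL = log(s2/s1) + (s1^2 + (m1-m2)^2)/(2*s2^2) - 1/2.
log(4/3) = 0.287682.
(3^2 + (2-1)^2)/(2*4^2) = (9 + 1)/32 = 0.3125.
KL = 0.287682 + 0.3125 - 0.5 = 0.1002

0.1002


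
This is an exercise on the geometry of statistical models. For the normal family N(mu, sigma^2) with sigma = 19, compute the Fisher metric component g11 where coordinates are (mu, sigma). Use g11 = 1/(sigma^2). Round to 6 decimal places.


For the 2-parameter normal family, the Fisher metric has:
  g11 = 1/sigma^2, g22 = 2/sigma^2.
sigma = 19, sigma^2 = 361.
g11 = 0.002770

0.002770


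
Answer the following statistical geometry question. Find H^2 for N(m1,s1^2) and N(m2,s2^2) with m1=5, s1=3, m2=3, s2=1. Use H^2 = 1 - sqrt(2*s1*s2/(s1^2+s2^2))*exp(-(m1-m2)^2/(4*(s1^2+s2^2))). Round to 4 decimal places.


Squared Hellinger distance for Gaussians:
H^2 = 1 - sqrt(2*s1*s2/(s1^2+s2^2)) * exp(-(m1-m2)^2/(4*(s1^2+s2^2))).
s1^2 = 9, s2^2 = 1, s1^2+s2^2 = 10.
sqrt(2*3*1/(10)) = 0.774597.
(m1-m2)^2 = (2)^2 = 4.
exp(-4/(4*10)) = exp(-0.1) = 0.904837.
H^2 = 1 - 0.774597*0.904837 = 0.2991

0.2991


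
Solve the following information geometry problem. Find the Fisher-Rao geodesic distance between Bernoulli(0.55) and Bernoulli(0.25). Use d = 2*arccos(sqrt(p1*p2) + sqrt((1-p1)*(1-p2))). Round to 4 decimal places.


Geodesic distance on Bernoulli manifold:
d(p1,p2) = 2*arccos(sqrt(p1*p2) + sqrt((1-p1)*(1-p2))).
sqrt(p1*p2) = sqrt(0.55*0.25) = 0.37081.
sqrt((1-p1)*(1-p2)) = sqrt(0.45*0.75) = 0.580948.
arg = 0.37081 + 0.580948 = 0.951757.
d = 2*arccos(0.951757) = 0.6238

0.6238


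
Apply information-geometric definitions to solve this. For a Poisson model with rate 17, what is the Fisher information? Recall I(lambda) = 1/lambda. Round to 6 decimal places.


Fisher information for Poisson: I(lambda) = 1/lambda.
lambda = 17.
I(lambda) = 1/17 = 0.058824

0.058824


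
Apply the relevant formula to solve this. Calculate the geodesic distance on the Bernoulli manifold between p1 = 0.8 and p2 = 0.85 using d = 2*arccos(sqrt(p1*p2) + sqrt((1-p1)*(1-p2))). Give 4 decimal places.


Geodesic distance on Bernoulli manifold:
d(p1,p2) = 2*arccos(sqrt(p1*p2) + sqrt((1-p1)*(1-p2))).
sqrt(p1*p2) = sqrt(0.8*0.85) = 0.824621.
sqrt((1-p1)*(1-p2)) = sqrt(0.2*0.15) = 0.173205.
arg = 0.824621 + 0.173205 = 0.997826.
d = 2*arccos(0.997826) = 0.1319

0.1319


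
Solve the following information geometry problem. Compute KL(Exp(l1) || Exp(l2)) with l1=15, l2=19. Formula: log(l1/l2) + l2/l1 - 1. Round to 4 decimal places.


KL divergence for exponential family:
KL = log(l1/l2) + l2/l1 - 1.
log(15/19) = -0.236389.
19/15 = 1.266667.
KL = -0.236389 + 1.266667 - 1 = 0.0303

0.0303


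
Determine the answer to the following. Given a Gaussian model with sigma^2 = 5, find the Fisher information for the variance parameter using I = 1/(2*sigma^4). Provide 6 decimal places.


Fisher information for variance: I(sigma^2) = 1/(2*sigma^4).
sigma^2 = 5, so sigma^4 = 25.
I = 1/(2*25) = 1/50 = 0.020000

0.020000


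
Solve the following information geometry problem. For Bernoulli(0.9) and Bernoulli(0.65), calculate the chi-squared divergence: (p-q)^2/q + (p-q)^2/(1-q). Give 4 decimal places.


Chi-squared divergence between Bernoulli distributions:
chi^2 = (p-q)^2/q + (p-q)^2/(1-q).
p = 0.9, q = 0.65, p-q = 0.25.
(p-q)^2 = 0.0625.
term1 = 0.0625/0.65 = 0.096154.
term2 = 0.0625/0.35 = 0.178571.
chi^2 = 0.096154 + 0.178571 = 0.2747

0.2747


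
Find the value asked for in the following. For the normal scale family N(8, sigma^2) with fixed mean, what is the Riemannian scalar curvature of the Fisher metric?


This family has a single free parameter, so its statistical manifold
is 1-dimensional. The Riemann curvature tensor of any 1-dimensional
Riemannian manifold vanishes identically, so R = 0.

0


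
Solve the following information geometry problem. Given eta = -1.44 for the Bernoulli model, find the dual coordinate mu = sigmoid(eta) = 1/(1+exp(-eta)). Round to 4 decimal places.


Dual coordinate (expectation parameter) for Bernoulli:
mu = 1/(1+exp(-eta)).
eta = -1.44.
exp(-eta) = exp(1.44) = 4.220696.
mu = 1/(1+4.220696) = 0.1915

0.1915


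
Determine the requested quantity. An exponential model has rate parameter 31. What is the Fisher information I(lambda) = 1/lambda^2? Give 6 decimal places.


Fisher information for exponential: I(lambda) = 1/lambda^2.
lambda = 31, lambda^2 = 961.
I = 1/961 = 0.001041

0.001041


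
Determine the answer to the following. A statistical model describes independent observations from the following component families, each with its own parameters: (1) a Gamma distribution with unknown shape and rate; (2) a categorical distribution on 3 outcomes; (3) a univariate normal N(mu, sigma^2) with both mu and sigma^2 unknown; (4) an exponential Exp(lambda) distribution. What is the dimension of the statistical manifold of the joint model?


The dimension of a statistical manifold equals the number of free
(independent) real parameters of the model. For a product of independent
blocks the parameter counts add.
- Gamma (shape, rate): 2.
- categorical on 3 outcomes (probabilities sum to 1): 3-1 = 2.
- normal (mu, sigma^2): 2.
- exponential (lambda): 1.
Total = 2 + 2 + 2 + 1 = 7.
Dimension = 7

7


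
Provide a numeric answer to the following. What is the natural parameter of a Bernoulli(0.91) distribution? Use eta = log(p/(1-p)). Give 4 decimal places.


Natural parameter for Bernoulli: eta = log(p/(1-p)).
p = 0.91, 1-p = 0.09.
p/(1-p) = 10.111111.
eta = log(10.111111) = 2.3136

2.3136


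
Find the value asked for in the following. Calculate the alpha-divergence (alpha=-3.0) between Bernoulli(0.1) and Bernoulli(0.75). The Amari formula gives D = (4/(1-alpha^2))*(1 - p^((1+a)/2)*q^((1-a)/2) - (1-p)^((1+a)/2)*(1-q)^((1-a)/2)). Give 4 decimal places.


Amari alpha-divergence:
D = (4/(1-alpha^2))*(1 - p^((1+a)/2)*q^((1-a)/2) - (1-p)^((1+a)/2)*(1-q)^((1-a)/2)).
alpha = -3.0, p = 0.1, q = 0.75.
e1 = (1+alpha)/2 = -1.0, e2 = (1-alpha)/2 = 2.0.
t1 = p^e1 * q^e2 = 0.1^-1.0 * 0.75^2.0 = 5.625.
t2 = (1-p)^e1 * (1-q)^e2 = 0.9^-1.0 * 0.25^2.0 = 0.069444.
4/(1-alpha^2) = -0.5.
D = -0.5*(1 - 5.625 - 0.069444) = 2.3472

2.3472


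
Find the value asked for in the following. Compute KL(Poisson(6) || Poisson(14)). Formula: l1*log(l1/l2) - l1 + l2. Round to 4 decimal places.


KL divergence for Poisson:
KL = l1*log(l1/l2) - l1 + l2.
l1 = 6, l2 = 14.
log(6/14) = -0.847298.
l1*log(l1/l2) = 6 * -0.847298 = -5.083787.
KL = -5.083787 - 6 + 14 = 2.9162

2.9162


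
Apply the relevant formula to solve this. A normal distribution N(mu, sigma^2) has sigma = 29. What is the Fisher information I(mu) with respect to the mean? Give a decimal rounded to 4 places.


The Fisher information for the mean of a normal distribution is I(mu) = 1/sigma^2.
sigma = 29, so sigma^2 = 841.
I(mu) = 1/841 = 0.0012

0.0012


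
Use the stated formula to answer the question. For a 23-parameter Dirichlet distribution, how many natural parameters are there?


Exponential family dimension calculation:
Dirichlet with 23 components has 23 natural parameters.

23


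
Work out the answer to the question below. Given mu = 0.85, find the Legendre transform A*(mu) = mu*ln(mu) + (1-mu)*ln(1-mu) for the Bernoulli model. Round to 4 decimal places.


Legendre transform for Bernoulli:
A*(mu) = mu*log(mu) + (1-mu)*log(1-mu).
mu = 0.85, 1-mu = 0.15.
mu*log(mu) = 0.85*log(0.85) = -0.138141.
(1-mu)*log(1-mu) = 0.15*log(0.15) = -0.284568.
A* = -0.138141 + -0.284568 = -0.4227

-0.4227


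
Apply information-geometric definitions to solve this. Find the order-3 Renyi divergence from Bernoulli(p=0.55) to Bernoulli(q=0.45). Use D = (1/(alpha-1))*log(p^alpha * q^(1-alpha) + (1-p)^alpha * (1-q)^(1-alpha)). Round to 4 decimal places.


Renyi divergence of order alpha between Bernoulli distributions:
D = (1/(alpha-1))*log(p^alpha * q^(1-alpha) + (1-p)^alpha * (1-q)^(1-alpha)).
alpha = 3, p = 0.55, q = 0.45.
p^alpha * q^(1-alpha) = 0.55^3 * 0.45^-2 = 0.821605.
(1-p)^alpha * (1-q)^(1-alpha) = 0.45^3 * 0.55^-2 = 0.30124.
sum = 0.821605 + 0.30124 = 1.122845.
D = (1/2)*log(1.122845) = 0.0579

0.0579


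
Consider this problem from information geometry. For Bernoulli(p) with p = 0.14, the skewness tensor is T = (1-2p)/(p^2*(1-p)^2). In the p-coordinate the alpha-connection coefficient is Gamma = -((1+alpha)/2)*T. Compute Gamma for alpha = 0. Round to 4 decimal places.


Skewness (Amari-Chentsov) tensor: T = (1-2p)/(p^2*(1-p)^2).
p = 0.14, 1-2p = 0.72, p^2 = 0.0196, (1-p)^2 = 0.7396.
T = 0.72/(0.0196 * 0.7396) = 49.668326.
In the p-coordinate, Gamma^(alpha) = Gamma^(0) - (alpha/2)*T with Gamma^(0) = (1/2)*g'(p) = -T/2,
so Gamma^(alpha) = -((1+alpha)/2)*T.
alpha = 0, -(1+alpha)/2 = -0.5.
Gamma = -0.5 * 49.668326 = -24.8342

-24.8342


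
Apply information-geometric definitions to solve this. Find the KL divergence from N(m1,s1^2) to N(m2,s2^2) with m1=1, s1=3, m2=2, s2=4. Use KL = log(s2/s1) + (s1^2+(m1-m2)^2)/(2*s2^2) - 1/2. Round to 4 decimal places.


KL divergence between normal distributions:
KL = log(s2/s1) + (s1^2 + (m1-m2)^2)/(2*s2^2) - 1/2.
log(4/3) = 0.287682.
(3^2 + (1-2)^2)/(2*4^2) = (9 + 1)/32 = 0.3125.
KL = 0.287682 + 0.3125 - 0.5 = 0.1002

0.1002


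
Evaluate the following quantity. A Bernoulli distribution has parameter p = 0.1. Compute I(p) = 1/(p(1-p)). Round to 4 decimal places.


For Bernoulli(p), Fisher information is I(p) = 1/(p*(1-p)).
p = 0.1, 1-p = 0.9.
p*(1-p) = 0.09.
I(p) = 1/0.09 = 11.1111

11.1111


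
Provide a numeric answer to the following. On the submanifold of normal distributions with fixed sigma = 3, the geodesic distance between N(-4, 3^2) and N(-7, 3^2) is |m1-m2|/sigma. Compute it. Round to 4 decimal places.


On the fixed-variance normal subfamily, geodesic distance = |m1-m2|/sigma.
|-4 - -7| = 3.
sigma = 3.
d = 3/3 = 1.0000

1.0000


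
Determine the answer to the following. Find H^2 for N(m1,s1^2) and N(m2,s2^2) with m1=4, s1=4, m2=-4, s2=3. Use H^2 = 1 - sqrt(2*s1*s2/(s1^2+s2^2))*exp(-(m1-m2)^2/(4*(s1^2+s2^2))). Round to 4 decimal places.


Squared Hellinger distance for Gaussians:
H^2 = 1 - sqrt(2*s1*s2/(s1^2+s2^2)) * exp(-(m1-m2)^2/(4*(s1^2+s2^2))).
s1^2 = 16, s2^2 = 9, s1^2+s2^2 = 25.
sqrt(2*4*3/(25)) = 0.979796.
(m1-m2)^2 = (8)^2 = 64.
exp(-64/(4*25)) = exp(-0.64) = 0.527292.
H^2 = 1 - 0.979796*0.527292 = 0.4834

0.4834


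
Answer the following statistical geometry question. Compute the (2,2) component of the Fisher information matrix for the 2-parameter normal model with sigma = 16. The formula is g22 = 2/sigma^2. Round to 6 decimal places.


For the 2-parameter normal family, the Fisher metric has:
  g11 = 1/sigma^2, g22 = 2/sigma^2.
sigma = 16, sigma^2 = 256.
g22 = 0.007813

0.007813


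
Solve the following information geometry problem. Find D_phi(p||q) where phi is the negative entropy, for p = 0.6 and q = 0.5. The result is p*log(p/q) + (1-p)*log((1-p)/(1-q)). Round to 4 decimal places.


Bregman divergence with negative entropy generator:
D = p*log(p/q) + (1-p)*log((1-p)/(1-q)).
p = 0.6, q = 0.5.
p*log(p/q) = 0.6*log(0.6/0.5) = 0.109393.
(1-p)*log((1-p)/(1-q)) = 0.4*log(0.4/0.5) = -0.089257.
D = 0.109393 + -0.089257 = 0.0201

0.0201


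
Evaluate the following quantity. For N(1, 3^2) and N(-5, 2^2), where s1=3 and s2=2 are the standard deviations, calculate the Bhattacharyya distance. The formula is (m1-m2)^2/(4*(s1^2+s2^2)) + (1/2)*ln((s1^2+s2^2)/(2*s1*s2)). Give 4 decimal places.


Bhattacharyya distance between two Gaussians:
DB = (m1-m2)^2/(4*(s1^2+s2^2)) + (1/2)*ln((s1^2+s2^2)/(2*s1*s2)).
(m1-m2)^2 = (6)^2 = 36.
s1^2+s2^2 = 9 + 4 = 13.
term1 = 36/52 = 0.692308.
term2 = 0.5*ln(13/12.0) = 0.040021.
DB = 0.692308 + 0.040021 = 0.7323

0.7323


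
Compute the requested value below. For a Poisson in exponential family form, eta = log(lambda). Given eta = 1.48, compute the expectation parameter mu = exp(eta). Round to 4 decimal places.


Expectation parameter for Poisson exponential family:
mu = exp(eta).
eta = 1.48.
mu = exp(1.48) = 4.3929

4.3929


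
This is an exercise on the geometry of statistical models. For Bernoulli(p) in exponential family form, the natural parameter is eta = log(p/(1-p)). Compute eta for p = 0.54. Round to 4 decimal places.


Natural parameter for Bernoulli: eta = log(p/(1-p)).
p = 0.54, 1-p = 0.46.
p/(1-p) = 1.173913.
eta = log(1.173913) = 0.1603

0.1603


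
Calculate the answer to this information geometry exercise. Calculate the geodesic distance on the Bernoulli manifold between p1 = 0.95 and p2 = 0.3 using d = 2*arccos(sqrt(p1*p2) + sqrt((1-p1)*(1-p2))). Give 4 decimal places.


Geodesic distance on Bernoulli manifold:
d(p1,p2) = 2*arccos(sqrt(p1*p2) + sqrt((1-p1)*(1-p2))).
sqrt(p1*p2) = sqrt(0.95*0.3) = 0.533854.
sqrt((1-p1)*(1-p2)) = sqrt(0.05*0.7) = 0.187083.
arg = 0.533854 + 0.187083 = 0.720937.
d = 2*arccos(0.720937) = 1.5313

1.5313


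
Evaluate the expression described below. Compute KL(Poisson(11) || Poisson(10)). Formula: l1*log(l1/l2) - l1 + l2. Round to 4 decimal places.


KL divergence for Poisson:
KL = l1*log(l1/l2) - l1 + l2.
l1 = 11, l2 = 10.
log(11/10) = 0.09531.
l1*log(l1/l2) = 11 * 0.09531 = 1.048412.
KL = 1.048412 - 11 + 10 = 0.0484

0.0484


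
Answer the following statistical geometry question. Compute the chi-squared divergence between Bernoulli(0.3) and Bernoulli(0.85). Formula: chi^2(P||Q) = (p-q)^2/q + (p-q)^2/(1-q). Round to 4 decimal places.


Chi-squared divergence between Bernoulli distributions:
chi^2 = (p-q)^2/q + (p-q)^2/(1-q).
p = 0.3, q = 0.85, p-q = -0.55.
(p-q)^2 = 0.3025.
term1 = 0.3025/0.85 = 0.355882.
term2 = 0.3025/0.15 = 2.016667.
chi^2 = 0.355882 + 2.016667 = 2.3725

2.3725


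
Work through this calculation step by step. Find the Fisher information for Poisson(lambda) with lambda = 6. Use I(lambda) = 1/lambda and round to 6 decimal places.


Fisher information for Poisson: I(lambda) = 1/lambda.
lambda = 6.
I(lambda) = 1/6 = 0.166667

0.166667


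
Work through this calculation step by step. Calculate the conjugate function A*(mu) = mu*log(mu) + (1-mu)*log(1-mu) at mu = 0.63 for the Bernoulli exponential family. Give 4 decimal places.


Legendre transform for Bernoulli:
A*(mu) = mu*log(mu) + (1-mu)*log(1-mu).
mu = 0.63, 1-mu = 0.37.
mu*log(mu) = 0.63*log(0.63) = -0.291082.
(1-mu)*log(1-mu) = 0.37*log(0.37) = -0.367873.
A* = -0.291082 + -0.367873 = -0.6590

-0.6590


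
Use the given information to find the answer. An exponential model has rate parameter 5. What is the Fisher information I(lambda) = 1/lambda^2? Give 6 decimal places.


Fisher information for exponential: I(lambda) = 1/lambda^2.
lambda = 5, lambda^2 = 25.
I = 1/25 = 0.040000

0.040000


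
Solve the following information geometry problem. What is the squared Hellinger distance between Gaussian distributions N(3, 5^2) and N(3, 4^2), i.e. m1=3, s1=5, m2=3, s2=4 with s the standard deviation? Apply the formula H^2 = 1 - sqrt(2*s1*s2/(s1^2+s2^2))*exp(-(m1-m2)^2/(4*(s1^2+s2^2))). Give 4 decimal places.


Squared Hellinger distance for Gaussians:
H^2 = 1 - sqrt(2*s1*s2/(s1^2+s2^2)) * exp(-(m1-m2)^2/(4*(s1^2+s2^2))).
s1^2 = 25, s2^2 = 16, s1^2+s2^2 = 41.
sqrt(2*5*4/(41)) = 0.98773.
(m1-m2)^2 = (0)^2 = 0.
exp(-0/(4*41)) = exp(0.0) = 1.0.
H^2 = 1 - 0.98773*1.0 = 0.0123

0.0123


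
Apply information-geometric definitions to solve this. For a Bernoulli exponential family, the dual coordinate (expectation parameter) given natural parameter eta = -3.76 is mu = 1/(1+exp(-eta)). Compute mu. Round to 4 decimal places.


Dual coordinate (expectation parameter) for Bernoulli:
mu = 1/(1+exp(-eta)).
eta = -3.76.
exp(-eta) = exp(3.76) = 42.948426.
mu = 1/(1+42.948426) = 0.0228

0.0228


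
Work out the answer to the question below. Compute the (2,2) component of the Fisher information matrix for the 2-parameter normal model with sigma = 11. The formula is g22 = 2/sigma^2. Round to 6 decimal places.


For the 2-parameter normal family, the Fisher metric has:
  g11 = 1/sigma^2, g22 = 2/sigma^2.
sigma = 11, sigma^2 = 121.
g22 = 0.016529

0.016529


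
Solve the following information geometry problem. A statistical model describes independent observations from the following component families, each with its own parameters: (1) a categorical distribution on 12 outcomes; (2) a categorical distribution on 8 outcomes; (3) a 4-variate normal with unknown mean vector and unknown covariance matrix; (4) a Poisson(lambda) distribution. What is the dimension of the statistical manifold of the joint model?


The dimension of a statistical manifold equals the number of free
(independent) real parameters of the model. For a product of independent
blocks the parameter counts add.
- categorical on 12 outcomes (probabilities sum to 1): 12-1 = 11.
- categorical on 8 outcomes (probabilities sum to 1): 8-1 = 7.
- 4-variate normal: 4 (mean) + 4*5/2 = 10 (symmetric covariance) = 14.
- Poisson (lambda): 1.
Total = 11 + 7 + 14 + 1 = 33.
Dimension = 33

33


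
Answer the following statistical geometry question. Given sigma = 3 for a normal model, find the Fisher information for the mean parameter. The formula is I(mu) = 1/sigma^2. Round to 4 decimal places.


The Fisher information for the mean of a normal distribution is I(mu) = 1/sigma^2.
sigma = 3, so sigma^2 = 9.
I(mu) = 1/9 = 0.1111

0.1111


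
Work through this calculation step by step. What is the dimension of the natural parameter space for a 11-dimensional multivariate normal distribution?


Exponential family dimension calculation:
For 11-dim MVN: mean has 11 params, covariance has 11*12/2 = 66 unique entries.
Total dim = 11 + 66 = 77.

77


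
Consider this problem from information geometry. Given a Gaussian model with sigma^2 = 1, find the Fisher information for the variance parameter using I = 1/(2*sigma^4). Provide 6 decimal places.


Fisher information for variance: I(sigma^2) = 1/(2*sigma^4).
sigma^2 = 1, so sigma^4 = 1.
I = 1/(2*1) = 1/2 = 0.500000

0.500000


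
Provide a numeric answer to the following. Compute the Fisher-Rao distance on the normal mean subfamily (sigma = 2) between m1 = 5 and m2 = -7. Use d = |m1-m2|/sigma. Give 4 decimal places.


On the fixed-variance normal subfamily, geodesic distance = |m1-m2|/sigma.
|5 - -7| = 12.
sigma = 2.
d = 12/2 = 6.0000

6.0000


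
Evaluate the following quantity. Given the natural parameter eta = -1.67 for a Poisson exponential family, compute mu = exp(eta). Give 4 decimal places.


Expectation parameter for Poisson exponential family:
mu = exp(eta).
eta = -1.67.
mu = exp(-1.67) = 0.1882

0.1882


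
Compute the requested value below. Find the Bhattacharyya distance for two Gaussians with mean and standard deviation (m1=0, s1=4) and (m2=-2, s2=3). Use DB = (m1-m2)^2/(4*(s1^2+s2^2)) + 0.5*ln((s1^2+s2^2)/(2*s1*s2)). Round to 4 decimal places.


Bhattacharyya distance between two Gaussians:
DB = (m1-m2)^2/(4*(s1^2+s2^2)) + (1/2)*ln((s1^2+s2^2)/(2*s1*s2)).
(m1-m2)^2 = (2)^2 = 4.
s1^2+s2^2 = 16 + 9 = 25.
term1 = 4/100 = 0.04.
term2 = 0.5*ln(25/24.0) = 0.020411.
DB = 0.04 + 0.020411 = 0.0604

0.0604


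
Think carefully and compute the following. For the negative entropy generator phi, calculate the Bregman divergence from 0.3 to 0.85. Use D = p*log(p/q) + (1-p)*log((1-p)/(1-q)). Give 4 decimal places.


Bregman divergence with negative entropy generator:
D = p*log(p/q) + (1-p)*log((1-p)/(1-q)).
p = 0.3, q = 0.85.
p*log(p/q) = 0.3*log(0.3/0.85) = -0.312436.
(1-p)*log((1-p)/(1-q)) = 0.7*log(0.7/0.15) = 1.078312.
D = -0.312436 + 1.078312 = 0.7659

0.7659


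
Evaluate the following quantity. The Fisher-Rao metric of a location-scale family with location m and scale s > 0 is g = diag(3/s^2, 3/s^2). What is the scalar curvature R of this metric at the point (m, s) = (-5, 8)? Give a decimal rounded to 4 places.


The metric has the form g = (A dm^2 + B ds^2)/s^2 with A = 3, B = 3.
Substitute u = sqrt(A/B)*m: g = B*(du^2 + ds^2)/s^2, i.e. B times the
Poincare upper half-plane metric, which has constant Gaussian curvature -1.
Scaling a 2D metric by a constant c divides the Gaussian curvature by c,
so K = -1/B = -1/(3) = -0.3333 everywhere (the point (m, s) = (-5, 8) is irrelevant:
the curvature is constant).
Scalar curvature in dimension 2: R = 2K = -2/(3) = -0.6667.

-0.6667


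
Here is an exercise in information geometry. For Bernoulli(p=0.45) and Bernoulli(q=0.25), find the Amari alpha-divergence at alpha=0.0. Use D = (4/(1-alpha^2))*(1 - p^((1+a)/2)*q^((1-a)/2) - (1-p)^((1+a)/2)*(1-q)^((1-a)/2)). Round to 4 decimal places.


Amari alpha-divergence:
D = (4/(1-alpha^2))*(1 - p^((1+a)/2)*q^((1-a)/2) - (1-p)^((1+a)/2)*(1-q)^((1-a)/2)).
alpha = 0.0, p = 0.45, q = 0.25.
e1 = (1+alpha)/2 = 0.5, e2 = (1-alpha)/2 = 0.5.
t1 = p^e1 * q^e2 = 0.45^0.5 * 0.25^0.5 = 0.33541.
t2 = (1-p)^e1 * (1-q)^e2 = 0.55^0.5 * 0.75^0.5 = 0.642262.
4/(1-alpha^2) = 4.0.
D = 4.0*(1 - 0.33541 - 0.642262) = 0.0893

0.0893


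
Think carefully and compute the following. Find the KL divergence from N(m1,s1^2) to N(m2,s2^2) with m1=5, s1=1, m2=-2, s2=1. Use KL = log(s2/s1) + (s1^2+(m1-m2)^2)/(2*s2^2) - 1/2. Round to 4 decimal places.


KL divergence between normal distributions:
KL = log(s2/s1) + (s1^2 + (m1-m2)^2)/(2*s2^2) - 1/2.
log(1/1) = 0.0.
(1^2 + (5--2)^2)/(2*1^2) = (1 + 49)/2 = 25.0.
KL = 0.0 + 25.0 - 0.5 = 24.5000

24.5000


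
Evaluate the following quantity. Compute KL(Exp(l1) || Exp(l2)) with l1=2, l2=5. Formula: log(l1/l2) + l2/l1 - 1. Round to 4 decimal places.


KL divergence for exponential family:
KL = log(l1/l2) + l2/l1 - 1.
log(2/5) = -0.916291.
5/2 = 2.5.
KL = -0.916291 + 2.5 - 1 = 0.5837

0.5837


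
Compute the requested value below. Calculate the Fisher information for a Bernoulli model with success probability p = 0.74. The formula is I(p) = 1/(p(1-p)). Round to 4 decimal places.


For Bernoulli(p), Fisher information is I(p) = 1/(p*(1-p)).
p = 0.74, 1-p = 0.26.
p*(1-p) = 0.1924.
I(p) = 1/0.1924 = 5.1975

5.1975


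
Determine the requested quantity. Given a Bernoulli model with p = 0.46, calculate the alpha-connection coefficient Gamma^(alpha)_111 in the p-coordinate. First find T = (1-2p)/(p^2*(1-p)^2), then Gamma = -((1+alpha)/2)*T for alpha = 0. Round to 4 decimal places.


Skewness (Amari-Chentsov) tensor: T = (1-2p)/(p^2*(1-p)^2).
p = 0.46, 1-2p = 0.08, p^2 = 0.2116, (1-p)^2 = 0.2916.
T = 0.08/(0.2116 * 0.2916) = 1.296543.
In the p-coordinate, Gamma^(alpha) = Gamma^(0) - (alpha/2)*T with Gamma^(0) = (1/2)*g'(p) = -T/2,
so Gamma^(alpha) = -((1+alpha)/2)*T.
alpha = 0, -(1+alpha)/2 = -0.5.
Gamma = -0.5 * 1.296543 = -0.6483

-0.6483


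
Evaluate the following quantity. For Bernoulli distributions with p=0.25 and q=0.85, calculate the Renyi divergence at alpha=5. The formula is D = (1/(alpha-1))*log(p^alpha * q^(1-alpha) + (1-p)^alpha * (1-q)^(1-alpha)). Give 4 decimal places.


Renyi divergence of order alpha between Bernoulli distributions:
D = (1/(alpha-1))*log(p^alpha * q^(1-alpha) + (1-p)^alpha * (1-q)^(1-alpha)).
alpha = 5, p = 0.25, q = 0.85.
p^alpha * q^(1-alpha) = 0.25^5 * 0.85^-4 = 0.001871.
(1-p)^alpha * (1-q)^(1-alpha) = 0.75^5 * 0.15^-4 = 468.75.
sum = 0.001871 + 468.75 = 468.751871.
D = (1/4)*log(468.751871) = 1.5375

1.5375


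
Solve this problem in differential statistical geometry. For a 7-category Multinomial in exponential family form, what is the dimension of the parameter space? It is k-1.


Exponential family dimension calculation:
For Multinomial with k=7 categories, dim = k-1 = 6.

6


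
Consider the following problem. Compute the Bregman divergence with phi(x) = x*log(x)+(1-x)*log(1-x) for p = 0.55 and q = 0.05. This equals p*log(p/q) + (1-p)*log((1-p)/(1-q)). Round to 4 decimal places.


Bregman divergence with negative entropy generator:
D = p*log(p/q) + (1-p)*log((1-p)/(1-q)).
p = 0.55, q = 0.05.
p*log(p/q) = 0.55*log(0.55/0.05) = 1.318842.
(1-p)*log((1-p)/(1-q)) = 0.45*log(0.45/0.95) = -0.336246.
D = 1.318842 + -0.336246 = 0.9826

0.9826


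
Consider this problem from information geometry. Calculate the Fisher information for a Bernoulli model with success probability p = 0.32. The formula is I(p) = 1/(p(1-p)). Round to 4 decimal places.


For Bernoulli(p), Fisher information is I(p) = 1/(p*(1-p)).
p = 0.32, 1-p = 0.68.
p*(1-p) = 0.2176.
I(p) = 1/0.2176 = 4.5956

4.5956


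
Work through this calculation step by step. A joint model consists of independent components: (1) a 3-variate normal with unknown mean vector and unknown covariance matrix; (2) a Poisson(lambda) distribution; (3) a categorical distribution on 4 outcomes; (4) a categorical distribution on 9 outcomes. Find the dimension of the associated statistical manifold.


The dimension of a statistical manifold equals the number of free
(independent) real parameters of the model. For a product of independent
blocks the parameter counts add.
- 3-variate normal: 3 (mean) + 3*4/2 = 6 (symmetric covariance) = 9.
- Poisson (lambda): 1.
- categorical on 4 outcomes (probabilities sum to 1): 4-1 = 3.
- categorical on 9 outcomes (probabilities sum to 1): 9-1 = 8.
Total = 9 + 1 + 3 + 8 = 21.
Dimension = 21

21


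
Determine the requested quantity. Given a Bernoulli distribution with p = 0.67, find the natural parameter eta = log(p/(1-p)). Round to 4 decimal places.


Natural parameter for Bernoulli: eta = log(p/(1-p)).
p = 0.67, 1-p = 0.33.
p/(1-p) = 2.030303.
eta = log(2.030303) = 0.7082

0.7082


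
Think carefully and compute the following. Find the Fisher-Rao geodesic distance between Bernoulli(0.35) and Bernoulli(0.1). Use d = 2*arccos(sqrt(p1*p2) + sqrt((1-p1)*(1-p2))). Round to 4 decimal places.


Geodesic distance on Bernoulli manifold:
d(p1,p2) = 2*arccos(sqrt(p1*p2) + sqrt((1-p1)*(1-p2))).
sqrt(p1*p2) = sqrt(0.35*0.1) = 0.187083.
sqrt((1-p1)*(1-p2)) = sqrt(0.65*0.9) = 0.764853.
arg = 0.187083 + 0.764853 = 0.951936.
d = 2*arccos(0.951936) = 0.6226

0.6226


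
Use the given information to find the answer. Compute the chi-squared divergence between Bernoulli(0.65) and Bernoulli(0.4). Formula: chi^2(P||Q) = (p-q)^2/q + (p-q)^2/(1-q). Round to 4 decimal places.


Chi-squared divergence between Bernoulli distributions:
chi^2 = (p-q)^2/q + (p-q)^2/(1-q).
p = 0.65, q = 0.4, p-q = 0.25.
(p-q)^2 = 0.0625.
term1 = 0.0625/0.4 = 0.15625.
term2 = 0.0625/0.6 = 0.104167.
chi^2 = 0.15625 + 0.104167 = 0.2604

0.2604


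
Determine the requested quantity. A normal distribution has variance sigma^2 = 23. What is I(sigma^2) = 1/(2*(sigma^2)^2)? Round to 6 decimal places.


Fisher information for variance: I(sigma^2) = 1/(2*sigma^4).
sigma^2 = 23, so sigma^4 = 529.
I = 1/(2*529) = 1/1058 = 0.000945

0.000945


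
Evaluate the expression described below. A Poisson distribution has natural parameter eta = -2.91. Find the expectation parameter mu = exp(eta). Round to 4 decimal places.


Expectation parameter for Poisson exponential family:
mu = exp(eta).
eta = -2.91.
mu = exp(-2.91) = 0.0545

0.0545


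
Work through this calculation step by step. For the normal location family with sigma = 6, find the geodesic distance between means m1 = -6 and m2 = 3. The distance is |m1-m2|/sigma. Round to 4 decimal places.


On the fixed-variance normal subfamily, geodesic distance = |m1-m2|/sigma.
|-6 - 3| = 9.
sigma = 6.
d = 9/6 = 1.5000

1.5000
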